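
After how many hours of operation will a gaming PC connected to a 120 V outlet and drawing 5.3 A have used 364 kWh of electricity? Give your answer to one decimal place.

572.3 h

Power = 5.3 A × 120 V = 636 W = 0.636 kW
Hours = 364 kWh ÷ 0.636 kW = 572.3 h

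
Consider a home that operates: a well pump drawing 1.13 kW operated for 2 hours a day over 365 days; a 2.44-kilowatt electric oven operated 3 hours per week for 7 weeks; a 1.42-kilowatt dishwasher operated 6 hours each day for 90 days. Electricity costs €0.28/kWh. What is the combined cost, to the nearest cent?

well pump: Runtime = 2 h/day × 365 days = 730 h
well pump: 1.13 kW × 730 h = 824.9 kWh
electric oven: Runtime = 3 h/week × 7 weeks = 21 h
electric oven: 2.44 kW × 21 h = 51.24 kWh
dishwasher: Runtime = 6 h/day × 90 days = 540 h
dishwasher: 1.42 kW × 540 h = 766.8 kWh
Total energy = 1642.94 kWh
Cost = 1642.94 × €0.28 = €460.02

€460.02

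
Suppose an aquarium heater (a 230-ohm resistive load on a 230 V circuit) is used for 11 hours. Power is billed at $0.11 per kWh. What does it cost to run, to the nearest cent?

Power = V²/R = 230²/230 = 230 W = 0.23 kW
Energy = 0.23 kW × 11 h = 2.53 kWh
Cost = 2.53 kWh × $0.11/kWh = $0.28

$0.28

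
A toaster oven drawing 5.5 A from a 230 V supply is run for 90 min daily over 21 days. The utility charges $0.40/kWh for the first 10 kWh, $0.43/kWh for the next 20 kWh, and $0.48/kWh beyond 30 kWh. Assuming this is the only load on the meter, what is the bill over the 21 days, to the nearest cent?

Power = 5.5 A × 230 V = 1265 W = 1.265 kW
Runtime = 90 min × 21 = 1890 min = 31.5 h
Energy = 1.265 kW × 31.5 h = 39.8475 kWh
Tier 1 (0–10 kWh): 10 × $0.40 = $4
Tier 2 (10–30 kWh): 20 × $0.43 = $8.6
Above 30 kWh: 9.8475 × $0.48 = $4.7268
Bill = $17.33

$17.33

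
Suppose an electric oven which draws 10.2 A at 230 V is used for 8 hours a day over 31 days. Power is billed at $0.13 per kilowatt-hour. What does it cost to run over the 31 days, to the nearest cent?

Power = 10.2 A × 230 V = 2346 W = 2.346 kW
Runtime = 8 h/day × 31 days = 248 h
Energy = 2.346 kW × 248 h = 581.808 kWh
Cost = 581.808 kWh × $0.13/kWh = $75.64

$75.64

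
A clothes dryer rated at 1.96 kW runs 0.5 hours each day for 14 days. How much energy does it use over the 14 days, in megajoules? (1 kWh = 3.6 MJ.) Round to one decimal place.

Runtime = 0.5 h/day × 14 days = 7 h
Energy = 1.96 kW × 7 h = 13.72 kWh
= 13.72 × 3.6 MJ = 49.4 MJ

49.4 MJ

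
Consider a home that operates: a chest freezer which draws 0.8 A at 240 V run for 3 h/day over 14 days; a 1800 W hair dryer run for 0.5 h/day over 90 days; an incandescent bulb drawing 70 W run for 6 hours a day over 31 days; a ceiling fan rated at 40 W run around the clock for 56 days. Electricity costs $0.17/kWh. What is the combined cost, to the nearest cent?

chest freezer: Power = 0.8 A × 240 V = 192 W = 0.192 kW
chest freezer: Runtime = 3 h/day × 14 days = 42 h
chest freezer: 0.192 kW × 42 h = 8.064 kWh
hair dryer: Runtime = 0.5 h/day × 90 days = 45 h
hair dryer: 1.8 kW × 45 h = 81 kWh
incandescent bulb: Runtime = 6 h/day × 31 days = 186 h
incandescent bulb: 0.07 kW × 186 h = 13.02 kWh
ceiling fan: Runtime = 24 h × 56 = 1344 h
ceiling fan: 0.04 kW × 1344 h = 53.76 kWh
Total energy = 155.844 kWh
Cost = 155.844 × $0.17 = $26.49

$26.49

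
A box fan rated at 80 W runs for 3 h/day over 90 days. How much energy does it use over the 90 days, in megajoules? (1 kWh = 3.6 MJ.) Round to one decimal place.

77.8 MJ

Runtime = 3 h/day × 90 days = 270 h
Energy = 0.08 kW × 270 h = 21.6 kWh
= 21.6 × 3.6 MJ = 77.8 MJ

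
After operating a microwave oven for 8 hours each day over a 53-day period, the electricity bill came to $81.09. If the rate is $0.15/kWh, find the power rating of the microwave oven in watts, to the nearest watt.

1275 W

Energy = $81.09 ÷ $0.15/kWh = 540.6 kWh
Runtime = 8 h/day × 53 days = 424 h
Power = 540.6 kWh ÷ 424 h = 1.275 kW = 1275 W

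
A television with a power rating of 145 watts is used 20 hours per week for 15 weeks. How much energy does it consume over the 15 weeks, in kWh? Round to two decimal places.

43.50 kWh

Runtime = 20 h/week × 15 weeks = 300 h
Energy = 0.145 kW × 300 h = 43.5 kWh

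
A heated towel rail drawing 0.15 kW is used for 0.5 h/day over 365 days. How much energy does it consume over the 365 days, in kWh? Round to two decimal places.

27.38 kWh

Runtime = 0.5 h/day × 365 days = 182.5 h
Energy = 0.15 kW × 182.5 h = 27.375 kWh ≈ 27.38 kWh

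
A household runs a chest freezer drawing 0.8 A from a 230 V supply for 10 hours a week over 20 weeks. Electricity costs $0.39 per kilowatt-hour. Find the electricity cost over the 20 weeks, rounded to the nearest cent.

$14.35

Power = 0.8 A × 230 V = 184 W = 0.184 kW
Runtime = 10 h/week × 20 weeks = 200 h
Energy = 0.184 kW × 200 h = 36.8 kWh
Cost = 36.8 kWh × $0.39/kWh = $14.35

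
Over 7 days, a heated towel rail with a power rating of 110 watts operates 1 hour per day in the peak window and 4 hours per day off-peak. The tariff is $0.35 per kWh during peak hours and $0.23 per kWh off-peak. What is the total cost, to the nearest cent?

Peak energy = 0.11 kW × 1 h × 7 = 0.77 kWh
Off-peak energy = 0.11 kW × 4 h × 7 = 3.08 kWh
Cost = 0.77 × $0.35 + 3.08 × $0.23 = $0.2695 + $0.7084 = $0.98

$0.98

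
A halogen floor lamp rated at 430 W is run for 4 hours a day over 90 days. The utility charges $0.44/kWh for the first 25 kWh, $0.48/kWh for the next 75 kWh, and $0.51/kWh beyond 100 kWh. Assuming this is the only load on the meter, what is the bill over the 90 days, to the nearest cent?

Runtime = 4 h/day × 90 days = 360 h
Energy = 0.43 kW × 360 h = 154.8 kWh
Tier 1 (0–25 kWh): 25 × $0.44 = $11
Tier 2 (25–100 kWh): 75 × $0.48 = $36
Above 100 kWh: 54.8 × $0.51 = $27.948
Bill = $74.95

$74.95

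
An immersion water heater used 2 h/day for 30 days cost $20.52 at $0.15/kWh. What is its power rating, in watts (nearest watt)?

Energy = $20.52 ÷ $0.15/kWh = 136.8 kWh
Runtime = 2 h/day × 30 days = 60 h
Power = 136.8 kWh ÷ 60 h = 2.28 kW = 2280 W

2280 W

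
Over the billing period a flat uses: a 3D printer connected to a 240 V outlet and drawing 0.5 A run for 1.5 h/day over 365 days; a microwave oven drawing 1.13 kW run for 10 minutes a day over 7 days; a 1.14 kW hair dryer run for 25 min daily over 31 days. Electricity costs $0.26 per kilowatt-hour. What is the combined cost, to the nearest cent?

$21.25

3D printer: Power = 0.5 A × 240 V = 120 W = 0.12 kW
3D printer: Runtime = 1.5 h/day × 365 days = 547.5 h
3D printer: 0.12 kW × 547.5 h = 65.7 kWh
microwave oven: Runtime = 10 min × 7 = 70 min = 1.166666… h
microwave oven: 1.13 kW × 1.166666… h = 1.318333… kWh
hair dryer: Runtime = 25 min × 31 = 775 min = 12.916666… h
hair dryer: 1.14 kW × 12.916666… h = 14.725 kWh
Total energy = 81.743333… kWh
Cost = 81.743333… × $0.26 = $21.25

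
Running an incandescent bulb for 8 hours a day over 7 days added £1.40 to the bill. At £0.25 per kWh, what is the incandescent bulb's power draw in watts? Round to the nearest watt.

Energy = £1.40 ÷ £0.25/kWh = 5.6 kWh
Runtime = 8 h/day × 7 days = 56 h
Power = 5.6 kWh ÷ 56 h = 0.1 kW = 100 W

100 W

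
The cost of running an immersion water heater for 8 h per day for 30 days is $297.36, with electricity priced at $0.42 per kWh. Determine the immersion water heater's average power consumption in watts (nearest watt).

2950 W

Energy = $297.36 ÷ $0.42/kWh = 708 kWh
Runtime = 8 h/day × 30 days = 240 h
Power = 708 kWh ÷ 240 h = 2.95 kW = 2950 W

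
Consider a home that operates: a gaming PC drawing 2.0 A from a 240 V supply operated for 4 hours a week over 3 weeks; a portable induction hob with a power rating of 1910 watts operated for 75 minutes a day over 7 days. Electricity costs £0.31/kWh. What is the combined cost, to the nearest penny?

gaming PC: Power = 2.0 A × 240 V = 480 W = 0.48 kW
gaming PC: Runtime = 4 h/week × 3 weeks = 12 h
gaming PC: 0.48 kW × 12 h = 5.76 kWh
portable induction hob: Runtime = 75 min × 7 = 525 min = 8.75 h
portable induction hob: 1.91 kW × 8.75 h = 16.7125 kWh
Total energy = 22.4725 kWh
Cost = 22.4725 × £0.31 = £6.97

£6.97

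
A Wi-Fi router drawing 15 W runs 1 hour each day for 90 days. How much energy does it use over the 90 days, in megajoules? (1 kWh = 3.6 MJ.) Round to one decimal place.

4.9 MJ

Runtime = 1 h/day × 90 days = 90 h
Energy = 0.015 kW × 90 h = 1.35 kWh
= 1.35 × 3.6 MJ = 4.9 MJ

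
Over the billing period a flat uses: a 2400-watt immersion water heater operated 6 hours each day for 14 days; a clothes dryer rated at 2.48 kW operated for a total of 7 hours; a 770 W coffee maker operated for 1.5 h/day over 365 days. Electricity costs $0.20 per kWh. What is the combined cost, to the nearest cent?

$128.11

immersion water heater: Runtime = 6 h/day × 14 days = 84 h
immersion water heater: 2.4 kW × 84 h = 201.6 kWh
clothes dryer: 2.48 kW × 7 h = 17.36 kWh
coffee maker: Runtime = 1.5 h/day × 365 days = 547.5 h
coffee maker: 0.77 kW × 547.5 h = 421.575 kWh
Total energy = 640.535 kWh
Cost = 640.535 × $0.20 = $128.11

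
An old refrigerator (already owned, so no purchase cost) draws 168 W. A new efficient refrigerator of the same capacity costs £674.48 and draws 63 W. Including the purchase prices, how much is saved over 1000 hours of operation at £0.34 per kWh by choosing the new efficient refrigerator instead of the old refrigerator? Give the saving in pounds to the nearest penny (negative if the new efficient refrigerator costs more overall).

old refrigerator: £0.00 + (168/1000) kW × 1000 h × £0.34 = £0.00 + £57.12 = £57.12
new efficient refrigerator: £674.48 + (63/1000) kW × 1000 h × £0.34 = £674.48 + £21.42 = £695.9
Saving = £57.12 − £695.9 = −£638.78

-£638.78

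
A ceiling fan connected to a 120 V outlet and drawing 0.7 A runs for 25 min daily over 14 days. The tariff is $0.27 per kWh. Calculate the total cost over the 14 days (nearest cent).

Power = 0.7 A × 120 V = 84 W = 0.084 kW
Runtime = 25 min × 14 = 350 min = 5.833333… h
Energy = 0.084 kW × 5.833333… h = 0.49 kWh
Cost = 0.49 kWh × $0.27/kWh = $0.13

$0.13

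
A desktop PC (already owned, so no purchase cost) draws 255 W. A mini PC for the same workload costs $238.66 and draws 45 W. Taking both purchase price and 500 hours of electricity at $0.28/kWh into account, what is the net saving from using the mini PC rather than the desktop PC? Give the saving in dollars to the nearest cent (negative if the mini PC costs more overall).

desktop PC: $0.00 + (255/1000) kW × 500 h × $0.28 = $0.00 + $35.7 = $35.7
mini PC: $238.66 + (45/1000) kW × 500 h × $0.28 = $238.66 + $6.3 = $244.96
Saving = $35.7 − $244.96 = −$209.26

-$209.26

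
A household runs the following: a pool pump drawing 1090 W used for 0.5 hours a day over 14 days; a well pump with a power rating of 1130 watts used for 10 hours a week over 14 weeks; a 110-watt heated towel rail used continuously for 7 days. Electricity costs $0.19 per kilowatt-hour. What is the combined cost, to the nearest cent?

$35.02

pool pump: Runtime = 0.5 h/day × 14 days = 7 h
pool pump: 1.09 kW × 7 h = 7.63 kWh
well pump: Runtime = 10 h/week × 14 weeks = 140 h
well pump: 1.13 kW × 140 h = 158.2 kWh
heated towel rail: Runtime = 24 h × 7 = 168 h
heated towel rail: 0.11 kW × 168 h = 18.48 kWh
Total energy = 184.31 kWh
Cost = 184.31 × $0.19 = $35.02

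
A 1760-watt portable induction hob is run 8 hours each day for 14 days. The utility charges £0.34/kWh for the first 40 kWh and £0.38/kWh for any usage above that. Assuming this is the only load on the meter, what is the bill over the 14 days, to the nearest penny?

£73.31

Runtime = 8 h/day × 14 days = 112 h
Energy = 1.76 kW × 112 h = 197.12 kWh
Tier 1 (0–40 kWh): 40 × £0.34 = £13.6
Above 40 kWh: 157.12 × £0.38 = £59.7056
Bill = £73.31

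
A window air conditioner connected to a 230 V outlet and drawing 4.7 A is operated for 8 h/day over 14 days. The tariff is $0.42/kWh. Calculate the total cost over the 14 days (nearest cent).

$50.85

Power = 4.7 A × 230 V = 1081 W = 1.081 kW
Runtime = 8 h/day × 14 days = 112 h
Energy = 1.081 kW × 112 h = 121.072 kWh
Cost = 121.072 kWh × $0.42/kWh = $50.85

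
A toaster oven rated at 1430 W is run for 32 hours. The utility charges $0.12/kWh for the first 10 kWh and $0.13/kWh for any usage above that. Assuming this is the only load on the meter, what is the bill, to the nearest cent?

Energy = 1.43 kW × 32 h = 45.76 kWh
Tier 1 (0–10 kWh): 10 × $0.12 = $1.2
Above 10 kWh: 35.76 × $0.13 = $4.6488
Bill = $5.85

$5.85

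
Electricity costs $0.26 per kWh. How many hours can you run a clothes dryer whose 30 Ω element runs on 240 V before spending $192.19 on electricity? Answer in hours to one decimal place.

Power = V²/R = 240²/30 = 1920 W = 1.92 kW
Energy available = $192.19 ÷ $0.26/kWh = 739.1923 kWh
Hours = 739.1923 kWh ÷ 1.92 kW = 385.0 h

385.0 h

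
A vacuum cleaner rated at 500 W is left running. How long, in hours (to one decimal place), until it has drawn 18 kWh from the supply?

Hours = 18 kWh ÷ 0.5 kW = 36.0 h

36.0 h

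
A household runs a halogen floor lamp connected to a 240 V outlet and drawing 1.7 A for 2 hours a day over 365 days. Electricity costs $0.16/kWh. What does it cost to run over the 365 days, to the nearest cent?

$47.65

Power = 1.7 A × 240 V = 408 W = 0.408 kW
Runtime = 2 h/day × 365 days = 730 h
Energy = 0.408 kW × 730 h = 297.84 kWh
Cost = 297.84 kWh × $0.16/kWh = $47.65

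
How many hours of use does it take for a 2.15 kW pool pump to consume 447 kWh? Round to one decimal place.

207.9 h

Hours = 447 kWh ÷ 2.15 kW = 207.9 h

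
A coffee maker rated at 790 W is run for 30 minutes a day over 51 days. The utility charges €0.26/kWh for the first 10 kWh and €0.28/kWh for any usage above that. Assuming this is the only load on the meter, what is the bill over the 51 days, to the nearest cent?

Runtime = 30 min × 51 = 1530 min = 25.5 h
Energy = 0.79 kW × 25.5 h = 20.145 kWh
Tier 1 (0–10 kWh): 10 × €0.26 = €2.6
Above 10 kWh: 10.145 × €0.28 = €2.8406
Bill = €5.44

€5.44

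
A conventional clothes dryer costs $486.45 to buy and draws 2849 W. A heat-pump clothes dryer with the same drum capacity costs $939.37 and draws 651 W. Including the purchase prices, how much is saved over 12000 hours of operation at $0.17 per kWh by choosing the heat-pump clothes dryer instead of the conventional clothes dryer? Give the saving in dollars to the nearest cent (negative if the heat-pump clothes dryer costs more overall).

$4031.00

conventional clothes dryer: $486.45 + (2849/1000) kW × 12000 h × $0.17 = $486.45 + $5811.96 = $6298.41
heat-pump clothes dryer: $939.37 + (651/1000) kW × 12000 h × $0.17 = $939.37 + $1328.04 = $2267.41
Saving = $6298.41 − $2267.41 = $4031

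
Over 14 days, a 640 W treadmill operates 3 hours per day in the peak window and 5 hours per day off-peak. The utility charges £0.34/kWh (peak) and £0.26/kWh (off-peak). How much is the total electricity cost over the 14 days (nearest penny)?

Peak energy = 0.64 kW × 3 h × 14 = 26.88 kWh
Off-peak energy = 0.64 kW × 5 h × 14 = 44.8 kWh
Cost = 26.88 × £0.34 + 44.8 × £0.26 = £9.1392 + £11.648 = £20.79

£20.79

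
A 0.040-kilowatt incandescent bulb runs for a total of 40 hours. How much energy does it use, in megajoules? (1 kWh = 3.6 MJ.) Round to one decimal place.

Energy = 0.04 kW × 40 h = 1.6 kWh
= 1.6 × 3.6 MJ = 5.8 MJ

5.8 MJ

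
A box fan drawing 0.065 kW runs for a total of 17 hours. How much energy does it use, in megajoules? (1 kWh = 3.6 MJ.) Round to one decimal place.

4.0 MJ

Energy = 0.065 kW × 17 h = 1.105 kWh
= 1.105 × 3.6 MJ = 4.0 MJ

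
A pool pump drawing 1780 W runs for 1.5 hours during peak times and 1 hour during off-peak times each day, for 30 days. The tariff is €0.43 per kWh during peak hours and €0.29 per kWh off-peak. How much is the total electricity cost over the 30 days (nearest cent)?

€49.93

Peak energy = 1.78 kW × 1.5 h × 30 = 80.1 kWh
Off-peak energy = 1.78 kW × 1 h × 30 = 53.4 kWh
Cost = 80.1 × €0.43 + 53.4 × €0.29 = €34.443 + €15.486 = €49.93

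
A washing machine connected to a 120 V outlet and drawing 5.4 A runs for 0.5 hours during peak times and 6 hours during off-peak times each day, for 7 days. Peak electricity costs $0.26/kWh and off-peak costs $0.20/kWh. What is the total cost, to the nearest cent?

$6.03

Power = 5.4 A × 120 V = 648 W = 0.648 kW
Peak energy = 0.648 kW × 0.5 h × 7 = 2.268 kWh
Off-peak energy = 0.648 kW × 6 h × 7 = 27.216 kWh
Cost = 2.268 × $0.26 + 27.216 × $0.20 = $0.58968 + $5.4432 = $6.03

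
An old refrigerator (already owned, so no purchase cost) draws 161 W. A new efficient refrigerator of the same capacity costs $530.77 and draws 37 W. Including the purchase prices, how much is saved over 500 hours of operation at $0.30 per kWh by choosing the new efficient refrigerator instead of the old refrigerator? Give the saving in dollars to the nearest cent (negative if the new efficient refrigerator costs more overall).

old refrigerator: $0.00 + (161/1000) kW × 500 h × $0.30 = $0.00 + $24.15 = $24.15
new efficient refrigerator: $530.77 + (37/1000) kW × 500 h × $0.30 = $530.77 + $5.55 = $536.32
Saving = $24.15 − $536.32 = −$512.17

-$512.17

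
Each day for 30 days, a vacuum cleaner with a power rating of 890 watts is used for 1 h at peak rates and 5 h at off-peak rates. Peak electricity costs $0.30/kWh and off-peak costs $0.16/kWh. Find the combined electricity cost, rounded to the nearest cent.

$29.37

Peak energy = 0.89 kW × 1 h × 30 = 26.7 kWh
Off-peak energy = 0.89 kW × 5 h × 30 = 133.5 kWh
Cost = 26.7 × $0.30 + 133.5 × $0.16 = $8.01 + $21.36 = $29.37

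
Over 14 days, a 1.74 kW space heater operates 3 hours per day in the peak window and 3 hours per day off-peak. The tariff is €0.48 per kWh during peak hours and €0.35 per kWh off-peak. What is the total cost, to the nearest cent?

Peak energy = 1.74 kW × 3 h × 14 = 73.08 kWh
Off-peak energy = 1.74 kW × 3 h × 14 = 73.08 kWh
Cost = 73.08 × €0.48 + 73.08 × €0.35 = €35.0784 + €25.578 = €60.66

€60.66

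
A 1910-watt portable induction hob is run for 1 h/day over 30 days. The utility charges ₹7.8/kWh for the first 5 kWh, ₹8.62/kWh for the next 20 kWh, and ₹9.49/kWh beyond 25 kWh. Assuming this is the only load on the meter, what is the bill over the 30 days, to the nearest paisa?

Runtime = 1 h/day × 30 days = 30 h
Energy = 1.91 kW × 30 h = 57.3 kWh
Tier 1 (0–5 kWh): 5 × ₹7.8 = ₹39
Tier 2 (5–25 kWh): 20 × ₹8.62 = ₹172.4
Above 25 kWh: 32.3 × ₹9.49 = ₹306.527
Bill = ₹517.93

₹517.93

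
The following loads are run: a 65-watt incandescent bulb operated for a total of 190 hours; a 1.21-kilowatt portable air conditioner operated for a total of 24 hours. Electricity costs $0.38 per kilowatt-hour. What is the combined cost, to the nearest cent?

$15.73

incandescent bulb: 0.065 kW × 190 h = 12.35 kWh
portable air conditioner: 1.21 kW × 24 h = 29.04 kWh
Total energy = 41.39 kWh
Cost = 41.39 × $0.38 = $15.73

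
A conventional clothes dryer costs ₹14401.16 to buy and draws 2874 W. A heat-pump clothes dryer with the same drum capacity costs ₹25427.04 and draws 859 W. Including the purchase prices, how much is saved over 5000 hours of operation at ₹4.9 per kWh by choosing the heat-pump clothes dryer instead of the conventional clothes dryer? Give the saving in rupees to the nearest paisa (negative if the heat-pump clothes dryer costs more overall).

conventional clothes dryer: ₹14401.16 + (2874/1000) kW × 5000 h × ₹4.9 = ₹14401.16 + ₹70413 = ₹84814.16
heat-pump clothes dryer: ₹25427.04 + (859/1000) kW × 5000 h × ₹4.9 = ₹25427.04 + ₹21045.5 = ₹46472.54
Saving = ₹84814.16 − ₹46472.54 = ₹38341.62

₹38341.62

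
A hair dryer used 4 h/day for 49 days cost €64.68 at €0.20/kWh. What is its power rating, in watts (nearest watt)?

1650 W

Energy = €64.68 ÷ €0.20/kWh = 323.4 kWh
Runtime = 4 h/day × 49 days = 196 h
Power = 323.4 kWh ÷ 196 h = 1.65 kW = 1650 W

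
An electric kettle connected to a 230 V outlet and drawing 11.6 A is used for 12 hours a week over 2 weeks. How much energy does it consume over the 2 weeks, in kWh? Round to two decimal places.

Power = 11.6 A × 230 V = 2668 W = 2.668 kW
Runtime = 12 h/week × 2 weeks = 24 h
Energy = 2.668 kW × 24 h = 64.032 kWh ≈ 64.03 kWh

64.03 kWh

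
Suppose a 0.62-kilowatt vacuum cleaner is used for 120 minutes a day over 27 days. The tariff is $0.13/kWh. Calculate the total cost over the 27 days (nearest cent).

$4.35

Runtime = 120 min × 27 = 3240 min = 54 h
Energy = 0.62 kW × 54 h = 33.48 kWh
Cost = 33.48 kWh × $0.13/kWh = $4.35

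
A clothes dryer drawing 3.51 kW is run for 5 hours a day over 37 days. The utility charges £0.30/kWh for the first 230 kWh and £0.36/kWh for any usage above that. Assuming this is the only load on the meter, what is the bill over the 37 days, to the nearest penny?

Runtime = 5 h/day × 37 days = 185 h
Energy = 3.51 kW × 185 h = 649.35 kWh
Tier 1 (0–230 kWh): 230 × £0.30 = £69
Above 230 kWh: 419.35 × £0.36 = £150.966
Bill = £219.97

£219.97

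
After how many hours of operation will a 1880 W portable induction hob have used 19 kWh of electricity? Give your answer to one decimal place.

10.1 h

Hours = 19 kWh ÷ 1.88 kW = 10.1 h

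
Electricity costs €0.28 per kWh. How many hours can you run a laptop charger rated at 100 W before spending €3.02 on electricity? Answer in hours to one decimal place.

107.9 h

Energy available = €3.02 ÷ €0.28/kWh = 10.7857 kWh
Hours = 10.7857 kWh ÷ 0.1 kW = 107.9 h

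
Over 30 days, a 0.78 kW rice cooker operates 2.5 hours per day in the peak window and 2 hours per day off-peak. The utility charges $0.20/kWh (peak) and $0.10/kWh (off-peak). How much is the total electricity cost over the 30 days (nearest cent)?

$16.38

Peak energy = 0.78 kW × 2.5 h × 30 = 58.5 kWh
Off-peak energy = 0.78 kW × 2 h × 30 = 46.8 kWh
Cost = 58.5 × $0.20 + 46.8 × $0.10 = $11.7 + $4.68 = $16.38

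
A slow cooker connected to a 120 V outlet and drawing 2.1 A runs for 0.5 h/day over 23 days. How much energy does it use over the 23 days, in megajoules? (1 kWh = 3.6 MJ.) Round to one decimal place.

Power = 2.1 A × 120 V = 252 W = 0.252 kW
Runtime = 0.5 h/day × 23 days = 11.5 h
Energy = 0.252 kW × 11.5 h = 2.898 kWh
= 2.898 × 3.6 MJ = 10.4 MJ

10.4 MJ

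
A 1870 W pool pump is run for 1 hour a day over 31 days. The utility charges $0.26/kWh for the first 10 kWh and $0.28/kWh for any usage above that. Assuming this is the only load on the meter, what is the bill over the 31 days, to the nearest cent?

$16.03

Runtime = 1 h/day × 31 days = 31 h
Energy = 1.87 kW × 31 h = 57.97 kWh
Tier 1 (0–10 kWh): 10 × $0.26 = $2.6
Above 10 kWh: 47.97 × $0.28 = $13.4316
Bill = $16.03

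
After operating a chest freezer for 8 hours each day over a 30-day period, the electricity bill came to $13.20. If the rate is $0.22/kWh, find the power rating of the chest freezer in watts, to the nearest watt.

Energy = $13.20 ÷ $0.22/kWh = 60 kWh
Runtime = 8 h/day × 30 days = 240 h
Power = 60 kWh ÷ 240 h = 0.25 kW = 250 W

250 W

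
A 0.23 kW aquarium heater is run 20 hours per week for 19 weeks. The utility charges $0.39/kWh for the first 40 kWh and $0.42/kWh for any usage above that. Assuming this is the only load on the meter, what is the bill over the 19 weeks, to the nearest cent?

$35.51

Runtime = 20 h/week × 19 weeks = 380 h
Energy = 0.23 kW × 380 h = 87.4 kWh
Tier 1 (0–40 kWh): 40 × $0.39 = $15.6
Above 40 kWh: 47.4 × $0.42 = $19.908
Bill = $35.51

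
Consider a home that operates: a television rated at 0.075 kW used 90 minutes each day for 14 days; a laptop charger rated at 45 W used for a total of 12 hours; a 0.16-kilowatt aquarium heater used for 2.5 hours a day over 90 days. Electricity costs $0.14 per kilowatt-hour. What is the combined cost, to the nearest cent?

television: Runtime = 90 min × 14 = 1260 min = 21 h
television: 0.075 kW × 21 h = 1.575 kWh
laptop charger: 0.045 kW × 12 h = 0.54 kWh
aquarium heater: Runtime = 2.5 h/day × 90 days = 225 h
aquarium heater: 0.16 kW × 225 h = 36 kWh
Total energy = 38.115 kWh
Cost = 38.115 × $0.14 = $5.34

$5.34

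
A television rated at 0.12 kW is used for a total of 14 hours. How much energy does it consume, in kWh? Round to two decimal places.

1.68 kWh

Energy = 0.12 kW × 14 h = 1.68 kWh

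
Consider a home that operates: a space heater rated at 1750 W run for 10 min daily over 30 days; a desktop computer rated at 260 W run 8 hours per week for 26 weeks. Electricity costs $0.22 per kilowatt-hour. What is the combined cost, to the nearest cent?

$13.82

space heater: Runtime = 10 min × 30 = 300 min = 5 h
space heater: 1.75 kW × 5 h = 8.75 kWh
desktop computer: Runtime = 8 h/week × 26 weeks = 208 h
desktop computer: 0.26 kW × 208 h = 54.08 kWh
Total energy = 62.83 kWh
Cost = 62.83 × $0.22 = $13.82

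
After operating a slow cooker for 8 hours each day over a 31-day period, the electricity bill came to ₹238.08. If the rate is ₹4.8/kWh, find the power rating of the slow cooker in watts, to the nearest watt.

Energy = ₹238.08 ÷ ₹4.8/kWh = 49.6 kWh
Runtime = 8 h/day × 31 days = 248 h
Power = 49.6 kWh ÷ 248 h = 0.2 kW = 200 W

200 W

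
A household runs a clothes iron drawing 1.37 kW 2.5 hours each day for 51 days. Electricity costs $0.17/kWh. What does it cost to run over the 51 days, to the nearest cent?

Runtime = 2.5 h/day × 51 days = 127.5 h
Energy = 1.37 kW × 127.5 h = 174.675 kWh
Cost = 174.675 kWh × $0.17/kWh = $29.69

$29.69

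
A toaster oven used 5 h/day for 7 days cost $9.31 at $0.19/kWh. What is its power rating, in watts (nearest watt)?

1400 W

Energy = $9.31 ÷ $0.19/kWh = 49 kWh
Runtime = 5 h/day × 7 days = 35 h
Power = 49 kWh ÷ 35 h = 1.4 kW = 1400 W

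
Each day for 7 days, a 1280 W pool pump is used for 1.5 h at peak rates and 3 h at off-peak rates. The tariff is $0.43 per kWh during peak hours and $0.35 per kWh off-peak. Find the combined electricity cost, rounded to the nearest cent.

Peak energy = 1.28 kW × 1.5 h × 7 = 13.44 kWh
Off-peak energy = 1.28 kW × 3 h × 7 = 26.88 kWh
Cost = 13.44 × $0.43 + 26.88 × $0.35 = $5.7792 + $9.408 = $15.19

$15.19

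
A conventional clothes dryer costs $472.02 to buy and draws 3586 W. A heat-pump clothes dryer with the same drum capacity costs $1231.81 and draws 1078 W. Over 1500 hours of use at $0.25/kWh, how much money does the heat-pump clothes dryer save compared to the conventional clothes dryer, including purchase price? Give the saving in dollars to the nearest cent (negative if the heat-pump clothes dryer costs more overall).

conventional clothes dryer: $472.02 + (3586/1000) kW × 1500 h × $0.25 = $472.02 + $1344.75 = $1816.77
heat-pump clothes dryer: $1231.81 + (1078/1000) kW × 1500 h × $0.25 = $1231.81 + $404.25 = $1636.06
Saving = $1816.77 − $1636.06 = $180.71

$180.71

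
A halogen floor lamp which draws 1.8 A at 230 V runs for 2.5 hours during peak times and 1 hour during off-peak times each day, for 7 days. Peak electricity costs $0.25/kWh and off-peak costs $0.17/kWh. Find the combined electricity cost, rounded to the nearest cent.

Power = 1.8 A × 230 V = 414 W = 0.414 kW
Peak energy = 0.414 kW × 2.5 h × 7 = 7.245 kWh
Off-peak energy = 0.414 kW × 1 h × 7 = 2.898 kWh
Cost = 7.245 × $0.25 + 2.898 × $0.17 = $1.81125 + $0.49266 = $2.30

$2.30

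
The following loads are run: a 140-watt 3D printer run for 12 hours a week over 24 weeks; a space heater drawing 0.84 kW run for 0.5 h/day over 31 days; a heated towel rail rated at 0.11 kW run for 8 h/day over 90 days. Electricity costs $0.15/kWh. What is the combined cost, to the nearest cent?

3D printer: Runtime = 12 h/week × 24 weeks = 288 h
3D printer: 0.14 kW × 288 h = 40.32 kWh
space heater: Runtime = 0.5 h/day × 31 days = 15.5 h
space heater: 0.84 kW × 15.5 h = 13.02 kWh
heated towel rail: Runtime = 8 h/day × 90 days = 720 h
heated towel rail: 0.11 kW × 720 h = 79.2 kWh
Total energy = 132.54 kWh
Cost = 132.54 × $0.15 = $19.88

$19.88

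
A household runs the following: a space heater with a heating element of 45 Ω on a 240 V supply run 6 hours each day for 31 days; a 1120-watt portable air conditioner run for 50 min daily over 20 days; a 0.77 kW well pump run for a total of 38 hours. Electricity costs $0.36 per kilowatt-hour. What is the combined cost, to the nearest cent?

space heater: Power = V²/R = 240²/45 = 1280 W = 1.28 kW
space heater: Runtime = 6 h/day × 31 days = 186 h
space heater: 1.28 kW × 186 h = 238.08 kWh
portable air conditioner: Runtime = 50 min × 20 = 1000 min = 16.666666… h
portable air conditioner: 1.12 kW × 16.666666… h = 18.666666… kWh
well pump: 0.77 kW × 38 h = 29.26 kWh
Total energy = 286.006666… kWh
Cost = 286.006666… × $0.36 = $102.96

$102.96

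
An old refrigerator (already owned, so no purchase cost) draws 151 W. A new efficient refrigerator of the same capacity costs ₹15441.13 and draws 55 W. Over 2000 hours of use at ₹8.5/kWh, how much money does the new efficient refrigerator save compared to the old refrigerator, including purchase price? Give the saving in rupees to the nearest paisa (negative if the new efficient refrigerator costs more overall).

old refrigerator: ₹0.00 + (151/1000) kW × 2000 h × ₹8.5 = ₹0.00 + ₹2567 = ₹2567
new efficient refrigerator: ₹15441.13 + (55/1000) kW × 2000 h × ₹8.5 = ₹15441.13 + ₹935 = ₹16376.13
Saving = ₹2567 − ₹16376.13 = −₹13809.13

-₹13809.13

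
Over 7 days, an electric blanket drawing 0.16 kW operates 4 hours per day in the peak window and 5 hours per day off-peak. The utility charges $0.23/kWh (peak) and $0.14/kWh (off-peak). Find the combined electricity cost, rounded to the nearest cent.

Peak energy = 0.16 kW × 4 h × 7 = 4.48 kWh
Off-peak energy = 0.16 kW × 5 h × 7 = 5.6 kWh
Cost = 4.48 × $0.23 + 5.6 × $0.14 = $1.0304 + $0.784 = $1.81

$1.81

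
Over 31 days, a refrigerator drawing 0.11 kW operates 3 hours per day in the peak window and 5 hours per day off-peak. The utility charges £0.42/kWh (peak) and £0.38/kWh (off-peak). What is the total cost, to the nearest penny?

£10.78

Peak energy = 0.11 kW × 3 h × 31 = 10.23 kWh
Off-peak energy = 0.11 kW × 5 h × 31 = 17.05 kWh
Cost = 10.23 × £0.42 + 17.05 × £0.38 = £4.2966 + £6.479 = £10.78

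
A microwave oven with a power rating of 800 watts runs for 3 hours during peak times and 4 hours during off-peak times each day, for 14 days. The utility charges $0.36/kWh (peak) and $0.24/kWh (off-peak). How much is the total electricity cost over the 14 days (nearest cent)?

Peak energy = 0.8 kW × 3 h × 14 = 33.6 kWh
Off-peak energy = 0.8 kW × 4 h × 14 = 44.8 kWh
Cost = 33.6 × $0.36 + 44.8 × $0.24 = $12.096 + $10.752 = $22.85

$22.85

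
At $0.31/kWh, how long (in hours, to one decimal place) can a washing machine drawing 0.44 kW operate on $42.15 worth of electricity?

309.0 h

Energy available = $42.15 ÷ $0.31/kWh = 135.9677 kWh
Hours = 135.9677 kWh ÷ 0.44 kW = 309.0 h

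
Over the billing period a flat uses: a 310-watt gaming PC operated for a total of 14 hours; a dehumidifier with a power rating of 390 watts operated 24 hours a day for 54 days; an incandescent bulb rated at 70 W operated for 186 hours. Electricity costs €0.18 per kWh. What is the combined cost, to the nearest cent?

€94.10

gaming PC: 0.31 kW × 14 h = 4.34 kWh
dehumidifier: Runtime = 24 h × 54 = 1296 h
dehumidifier: 0.39 kW × 1296 h = 505.44 kWh
incandescent bulb: 0.07 kW × 186 h = 13.02 kWh
Total energy = 522.8 kWh
Cost = 522.8 × €0.18 = €94.10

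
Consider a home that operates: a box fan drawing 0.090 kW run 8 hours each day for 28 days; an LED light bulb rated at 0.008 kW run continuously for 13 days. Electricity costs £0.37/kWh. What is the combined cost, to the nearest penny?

box fan: Runtime = 8 h/day × 28 days = 224 h
box fan: 0.09 kW × 224 h = 20.16 kWh
LED light bulb: Runtime = 24 h × 13 = 312 h
LED light bulb: 0.008 kW × 312 h = 2.496 kWh
Total energy = 22.656 kWh
Cost = 22.656 × £0.37 = £8.38

£8.38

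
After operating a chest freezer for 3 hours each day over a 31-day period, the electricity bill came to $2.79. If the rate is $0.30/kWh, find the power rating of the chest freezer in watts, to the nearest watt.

100 W

Energy = $2.79 ÷ $0.30/kWh = 9.3 kWh
Runtime = 3 h/day × 31 days = 93 h
Power = 9.3 kWh ÷ 93 h = 0.1 kW = 100 W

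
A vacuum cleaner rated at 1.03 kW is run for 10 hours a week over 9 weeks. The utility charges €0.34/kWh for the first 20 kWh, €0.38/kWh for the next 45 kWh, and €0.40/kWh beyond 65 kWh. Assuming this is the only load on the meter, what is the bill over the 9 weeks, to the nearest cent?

€34.98

Runtime = 10 h/week × 9 weeks = 90 h
Energy = 1.03 kW × 90 h = 92.7 kWh
Tier 1 (0–20 kWh): 20 × €0.34 = €6.8
Tier 2 (20–65 kWh): 45 × €0.38 = €17.1
Above 65 kWh: 27.7 × €0.40 = €11.08
Bill = €34.98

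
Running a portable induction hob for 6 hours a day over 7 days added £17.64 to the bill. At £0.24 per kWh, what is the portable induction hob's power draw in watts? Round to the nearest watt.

Energy = £17.64 ÷ £0.24/kWh = 73.5 kWh
Runtime = 6 h/day × 7 days = 42 h
Power = 73.5 kWh ÷ 42 h = 1.75 kW = 1750 W

1750 W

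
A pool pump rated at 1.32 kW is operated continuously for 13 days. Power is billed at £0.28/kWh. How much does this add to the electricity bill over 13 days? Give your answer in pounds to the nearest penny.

£115.32

Runtime = 24 h × 13 = 312 h
Energy = 1.32 kW × 312 h = 411.84 kWh
Cost = 411.84 kWh × £0.28/kWh = £115.32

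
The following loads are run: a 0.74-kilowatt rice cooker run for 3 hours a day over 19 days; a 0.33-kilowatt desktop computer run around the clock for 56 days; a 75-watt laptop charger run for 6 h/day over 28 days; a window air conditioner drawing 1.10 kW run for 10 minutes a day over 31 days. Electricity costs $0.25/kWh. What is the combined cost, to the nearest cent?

$126.00

rice cooker: Runtime = 3 h/day × 19 days = 57 h
rice cooker: 0.74 kW × 57 h = 42.18 kWh
desktop computer: Runtime = 24 h × 56 = 1344 h
desktop computer: 0.33 kW × 1344 h = 443.52 kWh
laptop charger: Runtime = 6 h/day × 28 days = 168 h
laptop charger: 0.075 kW × 168 h = 12.6 kWh
window air conditioner: Runtime = 10 min × 31 = 310 min = 5.166666… h
window air conditioner: 1.1 kW × 5.166666… h = 5.683333… kWh
Total energy = 503.983333… kWh
Cost = 503.983333… × $0.25 = $126.00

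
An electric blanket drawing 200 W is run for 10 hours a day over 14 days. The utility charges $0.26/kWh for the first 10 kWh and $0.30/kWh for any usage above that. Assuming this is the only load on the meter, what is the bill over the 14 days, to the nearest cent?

Runtime = 10 h/day × 14 days = 140 h
Energy = 0.2 kW × 140 h = 28 kWh
Tier 1 (0–10 kWh): 10 × $0.26 = $2.6
Above 10 kWh: 18 × $0.30 = $5.4
Bill = $8.00

$8.00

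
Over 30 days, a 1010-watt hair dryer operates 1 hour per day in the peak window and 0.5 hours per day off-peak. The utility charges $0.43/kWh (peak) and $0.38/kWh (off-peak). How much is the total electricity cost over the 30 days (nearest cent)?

Peak energy = 1.01 kW × 1 h × 30 = 30.3 kWh
Off-peak energy = 1.01 kW × 0.5 h × 30 = 15.15 kWh
Cost = 30.3 × $0.43 + 15.15 × $0.38 = $13.029 + $5.757 = $18.79

$18.79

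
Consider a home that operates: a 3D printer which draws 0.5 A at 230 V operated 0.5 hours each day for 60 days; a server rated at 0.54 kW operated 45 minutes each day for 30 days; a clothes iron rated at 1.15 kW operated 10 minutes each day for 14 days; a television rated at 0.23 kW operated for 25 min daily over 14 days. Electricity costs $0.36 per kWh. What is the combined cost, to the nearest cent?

3D printer: Power = 0.5 A × 230 V = 115 W = 0.115 kW
3D printer: Runtime = 0.5 h/day × 60 days = 30 h
3D printer: 0.115 kW × 30 h = 3.45 kWh
server: Runtime = 45 min × 30 = 1350 min = 22.5 h
server: 0.54 kW × 22.5 h = 12.15 kWh
clothes iron: Runtime = 10 min × 14 = 140 min = 2.333333… h
clothes iron: 1.15 kW × 2.333333… h = 2.683333… kWh
television: Runtime = 25 min × 14 = 350 min = 5.833333… h
television: 0.23 kW × 5.833333… h = 1.341666… kWh
Total energy = 19.625 kWh
Cost = 19.625 × $0.36 = $7.07

$7.07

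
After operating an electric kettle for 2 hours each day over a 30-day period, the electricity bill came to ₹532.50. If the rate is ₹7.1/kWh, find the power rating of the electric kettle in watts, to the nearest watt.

Energy = ₹532.50 ÷ ₹7.1/kWh = 75 kWh
Runtime = 2 h/day × 30 days = 60 h
Power = 75 kWh ÷ 60 h = 1.25 kW = 1250 W

1250 W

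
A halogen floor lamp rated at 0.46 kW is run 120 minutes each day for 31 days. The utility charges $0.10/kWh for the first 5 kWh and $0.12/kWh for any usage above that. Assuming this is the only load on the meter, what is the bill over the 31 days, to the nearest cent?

$3.32

Runtime = 120 min × 31 = 3720 min = 62 h
Energy = 0.46 kW × 62 h = 28.52 kWh
Tier 1 (0–5 kWh): 5 × $0.10 = $0.5
Above 5 kWh: 23.52 × $0.12 = $2.8224
Bill = $3.32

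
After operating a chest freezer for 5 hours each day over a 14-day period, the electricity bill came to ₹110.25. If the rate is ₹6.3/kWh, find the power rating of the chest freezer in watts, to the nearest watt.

Energy = ₹110.25 ÷ ₹6.3/kWh = 17.5 kWh
Runtime = 5 h/day × 14 days = 70 h
Power = 17.5 kWh ÷ 70 h = 0.25 kW = 250 W

250 W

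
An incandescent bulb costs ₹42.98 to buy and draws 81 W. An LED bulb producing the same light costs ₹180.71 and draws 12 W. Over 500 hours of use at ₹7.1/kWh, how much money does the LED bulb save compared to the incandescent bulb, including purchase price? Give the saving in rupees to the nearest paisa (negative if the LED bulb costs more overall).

₹107.22

incandescent bulb: ₹42.98 + (81/1000) kW × 500 h × ₹7.1 = ₹42.98 + ₹287.55 = ₹330.53
LED bulb: ₹180.71 + (12/1000) kW × 500 h × ₹7.1 = ₹180.71 + ₹42.6 = ₹223.31
Saving = ₹330.53 − ₹223.31 = ₹107.22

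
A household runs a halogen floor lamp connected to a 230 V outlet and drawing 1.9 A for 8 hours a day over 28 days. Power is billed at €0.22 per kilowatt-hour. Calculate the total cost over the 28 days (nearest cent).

€21.54

Power = 1.9 A × 230 V = 437 W = 0.437 kW
Runtime = 8 h/day × 28 days = 224 h
Energy = 0.437 kW × 224 h = 97.888 kWh
Cost = 97.888 kWh × €0.22/kWh = €21.54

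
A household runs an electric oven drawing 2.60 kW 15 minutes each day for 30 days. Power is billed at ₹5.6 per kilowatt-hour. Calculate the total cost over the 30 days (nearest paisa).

Runtime = 15 min × 30 = 450 min = 7.5 h
Energy = 2.6 kW × 7.5 h = 19.5 kWh
Cost = 19.5 kWh × ₹5.6/kWh = ₹109.20

₹109.20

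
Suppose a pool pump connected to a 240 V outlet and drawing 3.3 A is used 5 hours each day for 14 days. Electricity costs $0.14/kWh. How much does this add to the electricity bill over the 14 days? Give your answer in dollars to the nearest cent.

Power = 3.3 A × 240 V = 792 W = 0.792 kW
Runtime = 5 h/day × 14 days = 70 h
Energy = 0.792 kW × 70 h = 55.44 kWh
Cost = 55.44 kWh × $0.14/kWh = $7.76

$7.76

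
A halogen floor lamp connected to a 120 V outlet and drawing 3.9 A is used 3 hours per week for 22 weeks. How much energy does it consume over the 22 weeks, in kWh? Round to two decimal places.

30.89 kWh

Power = 3.9 A × 120 V = 468 W = 0.468 kW
Runtime = 3 h/week × 22 weeks = 66 h
Energy = 0.468 kW × 66 h = 30.888 kWh ≈ 30.89 kWh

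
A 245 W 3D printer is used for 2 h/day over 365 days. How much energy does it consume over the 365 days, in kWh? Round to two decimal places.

178.85 kWh

Runtime = 2 h/day × 365 days = 730 h
Energy = 0.245 kW × 730 h = 178.85 kWh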